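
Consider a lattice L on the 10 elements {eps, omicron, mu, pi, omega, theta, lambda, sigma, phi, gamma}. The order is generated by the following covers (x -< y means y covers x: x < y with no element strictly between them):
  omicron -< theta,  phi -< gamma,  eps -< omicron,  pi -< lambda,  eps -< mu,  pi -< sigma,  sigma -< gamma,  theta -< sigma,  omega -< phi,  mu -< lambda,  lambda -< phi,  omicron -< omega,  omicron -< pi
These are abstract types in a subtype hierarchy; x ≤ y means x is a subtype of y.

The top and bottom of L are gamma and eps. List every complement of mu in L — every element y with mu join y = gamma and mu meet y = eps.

sigma, theta

Need y with mu ∨ y = gamma and mu ∧ y = eps.
Checking each element gives: sigma, theta.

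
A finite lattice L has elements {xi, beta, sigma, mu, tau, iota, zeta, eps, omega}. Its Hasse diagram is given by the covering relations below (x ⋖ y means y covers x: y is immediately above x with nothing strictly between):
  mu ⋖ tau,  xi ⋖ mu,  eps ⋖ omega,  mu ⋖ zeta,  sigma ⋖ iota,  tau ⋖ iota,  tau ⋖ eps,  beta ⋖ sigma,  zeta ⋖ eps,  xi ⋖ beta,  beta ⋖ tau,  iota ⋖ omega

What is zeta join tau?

eps

Common upper bounds of {zeta, tau}: eps, omega.
The least among these is eps.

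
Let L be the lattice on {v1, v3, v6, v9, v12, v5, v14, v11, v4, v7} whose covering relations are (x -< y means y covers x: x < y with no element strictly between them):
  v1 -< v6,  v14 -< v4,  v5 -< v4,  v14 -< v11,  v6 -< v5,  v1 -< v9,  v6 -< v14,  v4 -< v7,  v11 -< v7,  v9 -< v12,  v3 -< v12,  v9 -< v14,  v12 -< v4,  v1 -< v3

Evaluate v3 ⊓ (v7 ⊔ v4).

v7 ∨ v4 = v7
v3 ∧ v7 = v3

v3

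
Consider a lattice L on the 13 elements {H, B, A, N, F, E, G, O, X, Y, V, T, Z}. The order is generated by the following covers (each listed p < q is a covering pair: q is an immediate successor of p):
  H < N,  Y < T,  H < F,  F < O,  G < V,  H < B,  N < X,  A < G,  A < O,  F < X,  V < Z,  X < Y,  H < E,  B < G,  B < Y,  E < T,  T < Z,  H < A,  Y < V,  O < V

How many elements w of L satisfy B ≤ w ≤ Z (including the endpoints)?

The interval [B, Z] = {B, G, T, V, Y, Z}, which has 6 elements.

6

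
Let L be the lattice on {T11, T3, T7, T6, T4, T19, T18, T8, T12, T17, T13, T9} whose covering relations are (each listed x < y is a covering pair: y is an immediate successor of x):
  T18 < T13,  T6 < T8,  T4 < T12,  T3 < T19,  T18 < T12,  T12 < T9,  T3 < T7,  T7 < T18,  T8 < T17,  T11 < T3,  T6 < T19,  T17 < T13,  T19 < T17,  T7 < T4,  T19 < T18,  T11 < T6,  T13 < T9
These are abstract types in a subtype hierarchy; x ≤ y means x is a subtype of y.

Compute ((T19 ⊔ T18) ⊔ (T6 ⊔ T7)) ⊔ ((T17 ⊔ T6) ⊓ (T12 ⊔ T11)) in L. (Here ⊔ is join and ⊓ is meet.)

T18

T19 ∨ T18 = T18
T6 ∨ T7 = T18
T18 ∨ T18 = T18
T17 ∨ T6 = T17
T12 ∨ T11 = T12
T17 ∧ T12 = T19
T18 ∨ T19 = T18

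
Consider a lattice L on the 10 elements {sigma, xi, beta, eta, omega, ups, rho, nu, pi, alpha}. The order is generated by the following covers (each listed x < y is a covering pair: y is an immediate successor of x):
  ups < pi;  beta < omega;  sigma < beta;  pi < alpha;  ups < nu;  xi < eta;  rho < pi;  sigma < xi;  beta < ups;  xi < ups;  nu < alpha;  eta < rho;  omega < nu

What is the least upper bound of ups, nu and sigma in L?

Common upper bounds of {ups, nu, sigma}: alpha, nu.
The least among these is nu.

nu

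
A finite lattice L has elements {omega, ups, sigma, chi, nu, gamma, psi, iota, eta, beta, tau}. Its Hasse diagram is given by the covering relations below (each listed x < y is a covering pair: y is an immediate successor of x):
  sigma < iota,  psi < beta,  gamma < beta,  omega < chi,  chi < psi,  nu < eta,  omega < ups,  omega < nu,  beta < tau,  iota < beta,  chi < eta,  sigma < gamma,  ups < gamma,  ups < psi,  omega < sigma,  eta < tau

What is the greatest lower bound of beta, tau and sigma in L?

sigma

Common lower bounds of {beta, tau, sigma}: omega, sigma.
The greatest among these is sigma.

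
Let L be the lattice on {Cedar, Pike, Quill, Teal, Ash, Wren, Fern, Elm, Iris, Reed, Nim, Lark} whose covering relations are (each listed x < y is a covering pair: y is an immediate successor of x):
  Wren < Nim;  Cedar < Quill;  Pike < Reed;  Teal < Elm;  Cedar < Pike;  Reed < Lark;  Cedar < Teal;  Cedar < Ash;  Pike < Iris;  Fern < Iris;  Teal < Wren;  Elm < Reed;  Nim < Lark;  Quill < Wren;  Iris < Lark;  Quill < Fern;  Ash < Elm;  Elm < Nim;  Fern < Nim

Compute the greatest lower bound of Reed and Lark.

Common lower bounds of {Reed, Lark}: Ash, Cedar, Elm, Pike, Reed, Teal.
The greatest among these is Reed.

Reed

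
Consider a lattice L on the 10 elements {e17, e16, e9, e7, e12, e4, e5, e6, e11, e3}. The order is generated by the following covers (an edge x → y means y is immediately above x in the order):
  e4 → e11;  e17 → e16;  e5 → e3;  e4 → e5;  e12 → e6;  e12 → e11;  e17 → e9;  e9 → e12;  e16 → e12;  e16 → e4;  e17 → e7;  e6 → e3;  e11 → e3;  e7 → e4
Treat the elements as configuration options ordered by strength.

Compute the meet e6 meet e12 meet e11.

e12

Common lower bounds of {e6, e12, e11}: e12, e16, e17, e9.
The greatest among these is e12.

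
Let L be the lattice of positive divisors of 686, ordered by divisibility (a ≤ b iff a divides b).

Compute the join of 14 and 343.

In the divisibility order, the join is the least common multiple: lcm(14, 343) = 686.

686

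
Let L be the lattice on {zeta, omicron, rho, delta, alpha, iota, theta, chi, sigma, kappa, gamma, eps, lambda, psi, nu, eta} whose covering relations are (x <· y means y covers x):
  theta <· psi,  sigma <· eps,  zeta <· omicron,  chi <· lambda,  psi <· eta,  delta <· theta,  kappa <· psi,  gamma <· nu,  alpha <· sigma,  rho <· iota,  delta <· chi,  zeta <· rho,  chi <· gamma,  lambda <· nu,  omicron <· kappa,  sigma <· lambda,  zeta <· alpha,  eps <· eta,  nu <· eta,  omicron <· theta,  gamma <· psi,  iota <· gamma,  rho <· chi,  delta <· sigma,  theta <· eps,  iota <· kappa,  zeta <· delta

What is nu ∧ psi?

gamma

Common lower bounds of {nu, psi}: chi, delta, gamma, iota, rho, zeta.
The greatest among these is gamma.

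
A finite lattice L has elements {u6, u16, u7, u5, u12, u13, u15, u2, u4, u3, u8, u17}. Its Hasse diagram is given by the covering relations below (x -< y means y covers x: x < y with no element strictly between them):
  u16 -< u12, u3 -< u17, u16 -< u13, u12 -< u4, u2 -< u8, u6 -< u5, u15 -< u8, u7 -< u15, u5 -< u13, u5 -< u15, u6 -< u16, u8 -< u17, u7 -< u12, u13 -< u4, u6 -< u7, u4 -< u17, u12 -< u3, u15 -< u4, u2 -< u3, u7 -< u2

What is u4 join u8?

u17

Common upper bounds of {u4, u8}: u17.
The least among these is u17.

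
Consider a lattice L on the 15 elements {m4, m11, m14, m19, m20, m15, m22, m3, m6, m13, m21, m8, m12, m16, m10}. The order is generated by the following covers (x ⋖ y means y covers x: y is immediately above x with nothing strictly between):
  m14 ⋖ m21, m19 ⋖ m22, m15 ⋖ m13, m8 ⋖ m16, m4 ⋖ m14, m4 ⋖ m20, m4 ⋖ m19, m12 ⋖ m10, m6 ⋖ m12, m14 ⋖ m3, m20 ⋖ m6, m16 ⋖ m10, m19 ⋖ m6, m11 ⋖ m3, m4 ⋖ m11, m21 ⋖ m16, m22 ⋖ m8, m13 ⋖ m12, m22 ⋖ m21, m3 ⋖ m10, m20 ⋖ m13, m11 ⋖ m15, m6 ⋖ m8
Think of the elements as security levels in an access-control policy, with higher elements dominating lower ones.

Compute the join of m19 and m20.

m6

Common upper bounds of {m19, m20}: m10, m12, m16, m6, m8.
The least among these is m6.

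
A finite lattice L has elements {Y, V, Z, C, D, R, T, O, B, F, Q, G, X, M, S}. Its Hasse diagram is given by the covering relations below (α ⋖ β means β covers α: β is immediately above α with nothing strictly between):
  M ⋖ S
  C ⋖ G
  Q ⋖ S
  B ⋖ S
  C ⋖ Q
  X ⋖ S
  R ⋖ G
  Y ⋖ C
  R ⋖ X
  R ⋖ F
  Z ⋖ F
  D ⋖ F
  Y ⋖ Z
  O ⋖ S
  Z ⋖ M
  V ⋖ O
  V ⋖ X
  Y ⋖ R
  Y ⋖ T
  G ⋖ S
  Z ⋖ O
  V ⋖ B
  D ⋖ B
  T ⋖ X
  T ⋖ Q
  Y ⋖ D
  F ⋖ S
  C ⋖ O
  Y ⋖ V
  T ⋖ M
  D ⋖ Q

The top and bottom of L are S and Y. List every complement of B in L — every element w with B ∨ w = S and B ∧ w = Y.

C, G, M, R, T, Z

Need w with B ∨ w = S and B ∧ w = Y.
Checking each element gives: C, G, M, R, T, Z.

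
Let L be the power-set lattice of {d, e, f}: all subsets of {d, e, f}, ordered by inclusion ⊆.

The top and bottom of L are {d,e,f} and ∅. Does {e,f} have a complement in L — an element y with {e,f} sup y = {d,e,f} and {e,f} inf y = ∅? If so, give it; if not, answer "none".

Need y with {e,f} ∨ y = {d,e,f} and {e,f} ∧ y = ∅.
Checking each element gives: {d}.

{d}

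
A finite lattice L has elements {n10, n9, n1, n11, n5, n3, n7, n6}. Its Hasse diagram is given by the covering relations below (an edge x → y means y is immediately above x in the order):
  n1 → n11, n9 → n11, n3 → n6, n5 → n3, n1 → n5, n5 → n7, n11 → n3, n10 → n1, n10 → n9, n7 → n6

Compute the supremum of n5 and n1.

n5

Common upper bounds of {n5, n1}: n3, n5, n6, n7.
The least among these is n5.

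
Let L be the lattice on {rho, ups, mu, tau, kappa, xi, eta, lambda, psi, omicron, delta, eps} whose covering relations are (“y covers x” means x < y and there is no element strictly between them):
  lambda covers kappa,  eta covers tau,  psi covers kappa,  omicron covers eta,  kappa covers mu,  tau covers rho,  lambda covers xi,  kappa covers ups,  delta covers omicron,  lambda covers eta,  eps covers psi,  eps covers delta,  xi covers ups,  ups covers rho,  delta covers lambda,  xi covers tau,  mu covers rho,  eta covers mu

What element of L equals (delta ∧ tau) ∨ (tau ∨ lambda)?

delta ∧ tau = tau
tau ∨ lambda = lambda
tau ∨ lambda = lambda

lambda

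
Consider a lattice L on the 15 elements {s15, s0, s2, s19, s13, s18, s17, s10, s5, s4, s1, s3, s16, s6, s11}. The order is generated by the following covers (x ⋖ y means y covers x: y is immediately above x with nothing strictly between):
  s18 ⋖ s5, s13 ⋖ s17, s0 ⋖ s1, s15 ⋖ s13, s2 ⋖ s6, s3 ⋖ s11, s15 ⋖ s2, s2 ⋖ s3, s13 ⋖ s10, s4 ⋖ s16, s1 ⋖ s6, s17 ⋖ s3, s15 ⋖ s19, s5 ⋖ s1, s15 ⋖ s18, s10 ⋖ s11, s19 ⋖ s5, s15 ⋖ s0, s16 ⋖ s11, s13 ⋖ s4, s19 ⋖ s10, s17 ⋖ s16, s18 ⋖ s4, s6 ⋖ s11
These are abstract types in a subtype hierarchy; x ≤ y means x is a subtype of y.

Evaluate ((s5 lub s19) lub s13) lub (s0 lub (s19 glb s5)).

s5 ∨ s19 = s5
s5 ∨ s13 = s11
s19 ∧ s5 = s19
s0 ∨ s19 = s1
s11 ∨ s1 = s11

s11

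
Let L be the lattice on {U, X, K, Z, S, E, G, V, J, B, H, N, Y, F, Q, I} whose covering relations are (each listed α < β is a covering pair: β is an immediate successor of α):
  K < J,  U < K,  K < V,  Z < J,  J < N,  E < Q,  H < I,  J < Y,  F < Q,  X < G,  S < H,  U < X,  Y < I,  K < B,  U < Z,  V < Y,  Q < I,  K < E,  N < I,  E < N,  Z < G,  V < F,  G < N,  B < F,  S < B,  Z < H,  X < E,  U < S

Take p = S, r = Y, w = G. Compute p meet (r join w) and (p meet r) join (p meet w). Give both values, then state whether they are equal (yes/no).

S; U; no

r join w = I, so p meet (r join w) = S meet I = S.
p meet r = U and p meet w = U, so (p meet r) join (p meet w) = U join U = U.
Equal: no.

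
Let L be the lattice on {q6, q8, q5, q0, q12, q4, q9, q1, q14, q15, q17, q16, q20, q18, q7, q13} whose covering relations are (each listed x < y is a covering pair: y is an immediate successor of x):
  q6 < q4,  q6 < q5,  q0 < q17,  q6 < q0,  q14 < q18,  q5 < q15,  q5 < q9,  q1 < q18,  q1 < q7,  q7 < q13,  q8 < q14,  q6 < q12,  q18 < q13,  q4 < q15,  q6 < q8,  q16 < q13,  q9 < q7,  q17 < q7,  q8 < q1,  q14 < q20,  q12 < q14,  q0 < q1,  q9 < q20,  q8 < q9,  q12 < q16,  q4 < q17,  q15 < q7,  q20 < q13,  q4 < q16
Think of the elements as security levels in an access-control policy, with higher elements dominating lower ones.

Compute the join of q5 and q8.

Common upper bounds of {q5, q8}: q13, q20, q7, q9.
The least among these is q9.

q9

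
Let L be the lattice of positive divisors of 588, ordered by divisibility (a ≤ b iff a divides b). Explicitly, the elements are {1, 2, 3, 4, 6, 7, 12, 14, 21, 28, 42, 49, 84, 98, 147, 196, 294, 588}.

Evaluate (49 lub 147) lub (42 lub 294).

49 ∨ 147 = 147
42 ∨ 294 = 294
147 ∨ 294 = 294

294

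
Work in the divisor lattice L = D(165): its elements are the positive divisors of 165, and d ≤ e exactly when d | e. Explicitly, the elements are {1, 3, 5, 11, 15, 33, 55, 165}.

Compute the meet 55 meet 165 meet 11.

11

In the divisibility order, the meet is the greatest common divisor: gcd(55, 165, 11) = 11.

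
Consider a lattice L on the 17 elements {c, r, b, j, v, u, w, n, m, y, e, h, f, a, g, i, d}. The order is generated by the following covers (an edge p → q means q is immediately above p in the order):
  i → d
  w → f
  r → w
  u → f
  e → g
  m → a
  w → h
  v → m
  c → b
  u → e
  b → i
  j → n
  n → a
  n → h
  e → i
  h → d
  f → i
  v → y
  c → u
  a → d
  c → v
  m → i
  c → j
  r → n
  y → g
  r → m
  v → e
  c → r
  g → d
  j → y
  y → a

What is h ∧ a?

n

Common lower bounds of {h, a}: c, j, n, r.
The greatest among these is n.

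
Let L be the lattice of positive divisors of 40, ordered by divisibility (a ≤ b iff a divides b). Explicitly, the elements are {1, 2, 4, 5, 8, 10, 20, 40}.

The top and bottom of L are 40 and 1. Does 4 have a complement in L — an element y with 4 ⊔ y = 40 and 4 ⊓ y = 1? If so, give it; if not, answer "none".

For every candidate y, either 4 ∨ y ≠ 40 or 4 ∧ y ≠ 1; no complement exists.

none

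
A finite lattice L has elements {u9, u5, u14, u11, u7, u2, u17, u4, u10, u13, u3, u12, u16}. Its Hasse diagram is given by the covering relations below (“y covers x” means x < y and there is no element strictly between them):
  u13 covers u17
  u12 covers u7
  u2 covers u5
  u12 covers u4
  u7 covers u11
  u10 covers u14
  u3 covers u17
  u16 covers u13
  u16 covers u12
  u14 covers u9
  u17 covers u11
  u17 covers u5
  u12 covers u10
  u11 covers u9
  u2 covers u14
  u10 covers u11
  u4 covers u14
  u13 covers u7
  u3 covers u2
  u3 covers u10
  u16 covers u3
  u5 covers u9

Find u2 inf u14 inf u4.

u14

Common lower bounds of {u2, u14, u4}: u14, u9.
The greatest among these is u14.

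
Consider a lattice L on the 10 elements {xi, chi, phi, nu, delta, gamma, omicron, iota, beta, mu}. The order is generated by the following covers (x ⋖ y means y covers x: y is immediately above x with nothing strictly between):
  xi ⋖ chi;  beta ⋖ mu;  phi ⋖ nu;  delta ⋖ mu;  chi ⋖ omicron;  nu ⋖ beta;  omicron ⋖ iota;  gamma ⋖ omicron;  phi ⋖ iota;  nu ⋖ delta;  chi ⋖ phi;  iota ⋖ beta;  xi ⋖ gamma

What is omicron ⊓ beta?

Common lower bounds of {omicron, beta}: chi, gamma, omicron, xi.
The greatest among these is omicron.

omicron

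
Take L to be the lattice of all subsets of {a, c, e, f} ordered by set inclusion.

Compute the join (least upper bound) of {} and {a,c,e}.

Common upper bounds of {{}, {a,c,e}}: {a,c,e,f}, {a,c,e}.
The least among these is {a,c,e}.

{a,c,e}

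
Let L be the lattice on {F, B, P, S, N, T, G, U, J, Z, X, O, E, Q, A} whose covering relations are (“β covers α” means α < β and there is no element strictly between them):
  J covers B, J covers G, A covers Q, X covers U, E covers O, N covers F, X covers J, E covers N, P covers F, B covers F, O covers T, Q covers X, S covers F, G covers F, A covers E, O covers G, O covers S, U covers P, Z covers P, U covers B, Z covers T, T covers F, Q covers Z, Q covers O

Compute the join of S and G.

O

Common upper bounds of {S, G}: A, E, O, Q.
The least among these is O.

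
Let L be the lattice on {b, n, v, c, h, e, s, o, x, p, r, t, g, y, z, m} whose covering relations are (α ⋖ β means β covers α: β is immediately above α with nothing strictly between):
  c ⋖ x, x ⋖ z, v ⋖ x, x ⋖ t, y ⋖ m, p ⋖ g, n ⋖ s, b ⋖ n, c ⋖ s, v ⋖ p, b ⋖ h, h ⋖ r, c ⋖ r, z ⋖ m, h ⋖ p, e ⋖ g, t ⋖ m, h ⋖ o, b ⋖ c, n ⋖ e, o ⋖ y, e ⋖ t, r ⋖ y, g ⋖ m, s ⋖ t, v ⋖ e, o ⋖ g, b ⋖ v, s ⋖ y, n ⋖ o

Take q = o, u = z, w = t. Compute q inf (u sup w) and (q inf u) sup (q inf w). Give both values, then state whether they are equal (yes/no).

o; n; no

u sup w = m, so q inf (u sup w) = o inf m = o.
q inf u = b and q inf w = n, so (q inf u) sup (q inf w) = b sup n = n.
Equal: no.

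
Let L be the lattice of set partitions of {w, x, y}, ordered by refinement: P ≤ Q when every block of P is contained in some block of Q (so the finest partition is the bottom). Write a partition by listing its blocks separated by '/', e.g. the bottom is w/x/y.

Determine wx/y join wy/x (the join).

wxy

Common upper bounds of {wx/y, wy/x}: wxy.
The least among these is wxy.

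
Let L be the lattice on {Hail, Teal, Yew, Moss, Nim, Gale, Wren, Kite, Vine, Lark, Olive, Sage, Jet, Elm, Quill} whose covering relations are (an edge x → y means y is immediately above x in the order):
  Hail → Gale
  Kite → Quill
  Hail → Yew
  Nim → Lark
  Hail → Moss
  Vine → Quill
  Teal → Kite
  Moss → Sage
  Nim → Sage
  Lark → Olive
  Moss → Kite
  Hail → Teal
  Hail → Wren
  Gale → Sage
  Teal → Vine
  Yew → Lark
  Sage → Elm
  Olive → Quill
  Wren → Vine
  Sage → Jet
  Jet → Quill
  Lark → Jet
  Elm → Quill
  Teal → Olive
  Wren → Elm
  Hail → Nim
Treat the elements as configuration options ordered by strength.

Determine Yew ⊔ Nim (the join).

Lark

Common upper bounds of {Yew, Nim}: Jet, Lark, Olive, Quill.
The least among these is Lark.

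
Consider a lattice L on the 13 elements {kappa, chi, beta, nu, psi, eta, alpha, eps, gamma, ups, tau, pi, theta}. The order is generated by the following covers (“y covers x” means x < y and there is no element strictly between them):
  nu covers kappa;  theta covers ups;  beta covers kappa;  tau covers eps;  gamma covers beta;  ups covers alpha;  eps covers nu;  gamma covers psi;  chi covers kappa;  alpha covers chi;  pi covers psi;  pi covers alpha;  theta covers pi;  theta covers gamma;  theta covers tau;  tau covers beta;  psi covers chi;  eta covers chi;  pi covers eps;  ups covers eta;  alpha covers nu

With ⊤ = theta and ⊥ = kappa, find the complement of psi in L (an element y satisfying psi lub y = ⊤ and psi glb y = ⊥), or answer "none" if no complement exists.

tau

Need y with psi ∨ y = theta and psi ∧ y = kappa.
Checking each element gives: tau.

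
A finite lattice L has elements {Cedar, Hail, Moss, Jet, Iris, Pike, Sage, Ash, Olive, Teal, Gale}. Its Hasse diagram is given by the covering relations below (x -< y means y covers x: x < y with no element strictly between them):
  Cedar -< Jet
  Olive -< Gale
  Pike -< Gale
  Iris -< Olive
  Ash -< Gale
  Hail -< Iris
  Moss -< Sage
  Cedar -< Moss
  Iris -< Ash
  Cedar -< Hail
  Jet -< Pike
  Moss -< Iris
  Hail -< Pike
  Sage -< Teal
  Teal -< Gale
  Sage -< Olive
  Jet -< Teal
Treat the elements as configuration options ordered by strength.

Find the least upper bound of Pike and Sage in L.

Gale

Common upper bounds of {Pike, Sage}: Gale.
The least among these is Gale.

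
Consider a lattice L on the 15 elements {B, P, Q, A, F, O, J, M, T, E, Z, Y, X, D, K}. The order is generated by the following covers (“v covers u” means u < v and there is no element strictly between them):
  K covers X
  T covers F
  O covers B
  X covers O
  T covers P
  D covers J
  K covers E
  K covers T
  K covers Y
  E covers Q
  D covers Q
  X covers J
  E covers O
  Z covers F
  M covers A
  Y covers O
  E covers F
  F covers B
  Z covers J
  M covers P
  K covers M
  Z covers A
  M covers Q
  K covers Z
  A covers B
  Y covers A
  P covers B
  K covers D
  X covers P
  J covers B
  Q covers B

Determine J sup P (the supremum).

X

Common upper bounds of {J, P}: K, X.
The least among these is X.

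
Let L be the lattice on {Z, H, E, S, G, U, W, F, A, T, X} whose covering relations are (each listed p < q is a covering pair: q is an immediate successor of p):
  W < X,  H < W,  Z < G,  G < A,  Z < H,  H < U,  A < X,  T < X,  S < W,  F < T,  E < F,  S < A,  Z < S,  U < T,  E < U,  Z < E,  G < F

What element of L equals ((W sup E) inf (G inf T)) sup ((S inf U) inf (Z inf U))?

W ∨ E = X
G ∧ T = G
X ∧ G = G
S ∧ U = Z
Z ∧ U = Z
Z ∧ Z = Z
G ∨ Z = G

G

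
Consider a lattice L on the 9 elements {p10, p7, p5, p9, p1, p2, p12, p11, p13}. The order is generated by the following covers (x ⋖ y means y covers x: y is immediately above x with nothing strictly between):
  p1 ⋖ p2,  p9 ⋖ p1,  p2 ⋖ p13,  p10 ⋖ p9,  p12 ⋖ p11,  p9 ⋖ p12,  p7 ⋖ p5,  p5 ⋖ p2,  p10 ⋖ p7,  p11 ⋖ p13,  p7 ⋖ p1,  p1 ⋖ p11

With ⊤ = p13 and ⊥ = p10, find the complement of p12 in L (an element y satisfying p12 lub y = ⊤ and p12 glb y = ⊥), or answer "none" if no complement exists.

p5

Need y with p12 ∨ y = p13 and p12 ∧ y = p10.
Checking each element gives: p5.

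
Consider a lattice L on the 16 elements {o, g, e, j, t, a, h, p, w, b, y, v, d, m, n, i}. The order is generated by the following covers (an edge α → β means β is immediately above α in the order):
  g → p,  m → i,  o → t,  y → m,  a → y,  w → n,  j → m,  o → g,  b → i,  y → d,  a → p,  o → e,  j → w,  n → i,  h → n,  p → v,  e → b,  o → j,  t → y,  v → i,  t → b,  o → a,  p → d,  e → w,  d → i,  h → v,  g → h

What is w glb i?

w

Common lower bounds of {w, i}: e, j, o, w.
The greatest among these is w.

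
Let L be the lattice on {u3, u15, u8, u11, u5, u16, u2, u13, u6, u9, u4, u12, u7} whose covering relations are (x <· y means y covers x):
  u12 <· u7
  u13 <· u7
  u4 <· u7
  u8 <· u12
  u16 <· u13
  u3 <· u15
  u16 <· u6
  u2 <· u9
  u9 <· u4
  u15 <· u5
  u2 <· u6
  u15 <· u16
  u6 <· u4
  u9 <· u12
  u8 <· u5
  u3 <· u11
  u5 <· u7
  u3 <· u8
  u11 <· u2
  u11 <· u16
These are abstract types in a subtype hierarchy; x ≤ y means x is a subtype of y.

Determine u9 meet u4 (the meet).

Common lower bounds of {u9, u4}: u11, u2, u3, u9.
The greatest among these is u9.

u9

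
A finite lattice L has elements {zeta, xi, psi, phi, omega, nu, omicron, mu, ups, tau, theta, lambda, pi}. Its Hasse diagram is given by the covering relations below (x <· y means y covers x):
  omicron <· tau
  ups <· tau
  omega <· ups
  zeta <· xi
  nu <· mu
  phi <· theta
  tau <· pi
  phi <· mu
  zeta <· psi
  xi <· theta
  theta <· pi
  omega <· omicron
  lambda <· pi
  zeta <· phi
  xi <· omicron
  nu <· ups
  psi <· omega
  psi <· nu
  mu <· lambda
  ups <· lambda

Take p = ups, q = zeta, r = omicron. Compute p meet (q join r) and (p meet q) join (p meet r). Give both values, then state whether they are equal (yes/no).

q join r = omicron, so p meet (q join r) = ups meet omicron = omega.
p meet q = zeta and p meet r = omega, so (p meet q) join (p meet r) = zeta join omega = omega.
Equal: yes.

omega; omega; yes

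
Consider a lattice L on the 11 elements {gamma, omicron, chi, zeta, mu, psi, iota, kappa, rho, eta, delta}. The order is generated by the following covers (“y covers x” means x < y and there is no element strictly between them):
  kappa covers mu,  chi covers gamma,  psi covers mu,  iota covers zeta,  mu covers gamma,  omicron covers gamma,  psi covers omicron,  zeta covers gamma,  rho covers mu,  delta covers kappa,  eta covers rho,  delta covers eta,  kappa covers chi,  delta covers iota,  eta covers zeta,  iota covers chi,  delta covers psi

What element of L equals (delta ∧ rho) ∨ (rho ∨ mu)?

delta ∧ rho = rho
rho ∨ mu = rho
rho ∨ rho = rho

rho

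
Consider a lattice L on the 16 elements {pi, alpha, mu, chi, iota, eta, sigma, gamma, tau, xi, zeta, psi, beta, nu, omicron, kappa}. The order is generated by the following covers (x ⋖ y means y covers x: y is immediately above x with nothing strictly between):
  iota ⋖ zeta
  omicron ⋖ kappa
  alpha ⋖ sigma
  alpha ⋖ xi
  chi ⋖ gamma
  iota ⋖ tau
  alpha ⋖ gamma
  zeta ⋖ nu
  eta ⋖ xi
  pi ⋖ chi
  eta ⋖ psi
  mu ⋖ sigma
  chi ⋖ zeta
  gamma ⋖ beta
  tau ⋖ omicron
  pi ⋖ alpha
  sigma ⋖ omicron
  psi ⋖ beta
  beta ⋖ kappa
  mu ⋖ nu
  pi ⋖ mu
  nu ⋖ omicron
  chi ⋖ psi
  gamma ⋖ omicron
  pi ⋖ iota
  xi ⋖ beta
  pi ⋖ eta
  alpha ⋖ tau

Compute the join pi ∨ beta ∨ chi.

Common upper bounds of {pi, beta, chi}: beta, kappa.
The least among these is beta.

beta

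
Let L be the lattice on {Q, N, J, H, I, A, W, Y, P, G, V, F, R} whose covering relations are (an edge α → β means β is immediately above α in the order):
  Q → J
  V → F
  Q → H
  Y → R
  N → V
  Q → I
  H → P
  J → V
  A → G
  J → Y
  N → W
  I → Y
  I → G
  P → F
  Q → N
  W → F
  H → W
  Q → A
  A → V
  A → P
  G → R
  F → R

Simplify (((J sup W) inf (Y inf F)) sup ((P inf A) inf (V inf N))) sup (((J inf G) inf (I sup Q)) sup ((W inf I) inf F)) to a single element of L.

J

J ∨ W = F
Y ∧ F = J
F ∧ J = J
P ∧ A = A
V ∧ N = N
A ∧ N = Q
J ∨ Q = J
J ∧ G = Q
I ∨ Q = I
Q ∧ I = Q
W ∧ I = Q
Q ∧ F = Q
Q ∨ Q = Q
J ∨ Q = J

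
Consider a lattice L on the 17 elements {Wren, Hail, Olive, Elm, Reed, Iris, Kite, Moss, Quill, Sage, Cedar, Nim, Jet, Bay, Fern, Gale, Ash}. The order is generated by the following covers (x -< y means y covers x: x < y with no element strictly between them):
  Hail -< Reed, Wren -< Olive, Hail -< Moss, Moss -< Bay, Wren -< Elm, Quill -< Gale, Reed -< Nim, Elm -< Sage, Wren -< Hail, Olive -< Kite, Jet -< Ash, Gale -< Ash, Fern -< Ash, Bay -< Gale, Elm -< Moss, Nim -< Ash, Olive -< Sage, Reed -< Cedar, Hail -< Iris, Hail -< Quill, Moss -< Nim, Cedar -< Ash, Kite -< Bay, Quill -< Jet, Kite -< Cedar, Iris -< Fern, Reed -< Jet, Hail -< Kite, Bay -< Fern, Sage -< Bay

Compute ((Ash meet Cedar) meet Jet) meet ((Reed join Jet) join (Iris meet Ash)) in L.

Ash ∧ Cedar = Cedar
Cedar ∧ Jet = Reed
Reed ∨ Jet = Jet
Iris ∧ Ash = Iris
Jet ∨ Iris = Ash
Reed ∧ Ash = Reed

Reed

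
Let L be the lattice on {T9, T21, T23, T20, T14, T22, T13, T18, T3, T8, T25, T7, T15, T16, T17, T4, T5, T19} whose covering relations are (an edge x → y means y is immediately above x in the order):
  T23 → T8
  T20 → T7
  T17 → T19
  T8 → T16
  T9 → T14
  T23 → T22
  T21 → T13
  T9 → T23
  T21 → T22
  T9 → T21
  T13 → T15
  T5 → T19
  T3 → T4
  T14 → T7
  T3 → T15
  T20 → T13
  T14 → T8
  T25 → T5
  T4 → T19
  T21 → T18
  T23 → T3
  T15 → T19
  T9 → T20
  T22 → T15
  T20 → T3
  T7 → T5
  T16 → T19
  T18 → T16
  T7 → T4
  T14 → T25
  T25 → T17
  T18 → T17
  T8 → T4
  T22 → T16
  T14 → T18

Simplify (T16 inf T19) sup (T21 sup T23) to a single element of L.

T16 ∧ T19 = T16
T21 ∨ T23 = T22
T16 ∨ T22 = T16

T16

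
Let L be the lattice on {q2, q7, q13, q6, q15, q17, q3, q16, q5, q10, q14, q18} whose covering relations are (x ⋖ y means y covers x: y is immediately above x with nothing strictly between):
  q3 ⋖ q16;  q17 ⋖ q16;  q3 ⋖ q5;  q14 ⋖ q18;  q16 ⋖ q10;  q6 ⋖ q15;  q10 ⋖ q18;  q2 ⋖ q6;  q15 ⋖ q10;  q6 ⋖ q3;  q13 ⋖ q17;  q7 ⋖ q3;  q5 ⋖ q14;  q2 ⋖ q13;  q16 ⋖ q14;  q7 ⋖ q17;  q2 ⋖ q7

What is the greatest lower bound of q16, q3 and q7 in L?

q7

Common lower bounds of {q16, q3, q7}: q2, q7.
The greatest among these is q7.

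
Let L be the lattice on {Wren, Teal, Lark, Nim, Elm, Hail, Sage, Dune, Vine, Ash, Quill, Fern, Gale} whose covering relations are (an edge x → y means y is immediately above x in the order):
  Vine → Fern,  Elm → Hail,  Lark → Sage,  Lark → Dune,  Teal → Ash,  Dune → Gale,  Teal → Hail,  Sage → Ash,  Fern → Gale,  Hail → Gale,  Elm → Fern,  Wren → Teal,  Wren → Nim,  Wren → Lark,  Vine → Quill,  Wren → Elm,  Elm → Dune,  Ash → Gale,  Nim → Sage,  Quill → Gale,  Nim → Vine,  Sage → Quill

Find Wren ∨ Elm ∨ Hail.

Common upper bounds of {Wren, Elm, Hail}: Gale, Hail.
The least among these is Hail.

Hail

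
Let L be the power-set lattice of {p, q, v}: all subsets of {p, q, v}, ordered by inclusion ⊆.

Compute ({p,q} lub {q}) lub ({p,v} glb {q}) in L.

{p,q}

{p,q} ∨ {q} = {p,q}
{p,v} ∧ {q} = {}
{p,q} ∨ {} = {p,q}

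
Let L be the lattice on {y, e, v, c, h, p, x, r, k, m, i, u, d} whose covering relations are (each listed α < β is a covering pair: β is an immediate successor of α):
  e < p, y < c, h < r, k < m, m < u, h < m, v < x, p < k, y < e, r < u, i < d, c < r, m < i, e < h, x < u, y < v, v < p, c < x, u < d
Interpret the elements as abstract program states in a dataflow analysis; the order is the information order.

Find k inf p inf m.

p

Common lower bounds of {k, p, m}: e, p, v, y.
The greatest among these is p.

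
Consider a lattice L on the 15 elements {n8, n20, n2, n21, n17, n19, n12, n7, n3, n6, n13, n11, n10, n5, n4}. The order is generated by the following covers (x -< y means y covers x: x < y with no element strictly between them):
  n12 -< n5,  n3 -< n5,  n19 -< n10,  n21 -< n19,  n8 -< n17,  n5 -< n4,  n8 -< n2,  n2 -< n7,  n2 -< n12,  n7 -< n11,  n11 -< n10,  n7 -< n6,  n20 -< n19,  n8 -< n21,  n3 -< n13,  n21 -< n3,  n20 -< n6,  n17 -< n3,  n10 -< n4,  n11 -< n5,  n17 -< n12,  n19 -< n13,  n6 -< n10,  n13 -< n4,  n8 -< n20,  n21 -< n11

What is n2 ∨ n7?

n7

Common upper bounds of {n2, n7}: n10, n11, n4, n5, n6, n7.
The least among these is n7.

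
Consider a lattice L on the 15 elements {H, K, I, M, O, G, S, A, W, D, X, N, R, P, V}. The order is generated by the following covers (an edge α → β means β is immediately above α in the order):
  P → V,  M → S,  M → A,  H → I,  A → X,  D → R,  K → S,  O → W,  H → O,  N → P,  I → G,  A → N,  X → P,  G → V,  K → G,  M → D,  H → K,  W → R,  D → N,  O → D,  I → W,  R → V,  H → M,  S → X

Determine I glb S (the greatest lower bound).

Common lower bounds of {I, S}: H.
The greatest among these is H.

H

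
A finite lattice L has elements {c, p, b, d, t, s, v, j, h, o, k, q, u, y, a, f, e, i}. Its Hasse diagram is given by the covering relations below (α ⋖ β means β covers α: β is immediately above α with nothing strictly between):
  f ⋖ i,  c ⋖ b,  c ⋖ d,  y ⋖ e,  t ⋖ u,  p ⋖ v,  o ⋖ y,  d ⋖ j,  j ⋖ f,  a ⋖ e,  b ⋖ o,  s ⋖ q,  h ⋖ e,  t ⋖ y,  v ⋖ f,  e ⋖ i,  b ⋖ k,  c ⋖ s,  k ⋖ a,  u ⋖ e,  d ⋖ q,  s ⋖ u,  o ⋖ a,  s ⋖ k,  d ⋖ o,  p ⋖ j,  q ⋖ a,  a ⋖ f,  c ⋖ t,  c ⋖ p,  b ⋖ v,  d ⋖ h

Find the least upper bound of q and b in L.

a

Common upper bounds of {q, b}: a, e, f, i.
The least among these is a.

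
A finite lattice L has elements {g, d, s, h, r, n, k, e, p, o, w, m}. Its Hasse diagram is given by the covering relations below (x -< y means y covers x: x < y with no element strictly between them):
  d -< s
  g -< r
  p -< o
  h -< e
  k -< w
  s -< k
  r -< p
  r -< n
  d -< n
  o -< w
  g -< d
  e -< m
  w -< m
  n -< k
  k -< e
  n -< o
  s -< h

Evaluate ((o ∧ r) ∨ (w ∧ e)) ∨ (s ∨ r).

o ∧ r = r
w ∧ e = k
r ∨ k = k
s ∨ r = k
k ∨ k = k

k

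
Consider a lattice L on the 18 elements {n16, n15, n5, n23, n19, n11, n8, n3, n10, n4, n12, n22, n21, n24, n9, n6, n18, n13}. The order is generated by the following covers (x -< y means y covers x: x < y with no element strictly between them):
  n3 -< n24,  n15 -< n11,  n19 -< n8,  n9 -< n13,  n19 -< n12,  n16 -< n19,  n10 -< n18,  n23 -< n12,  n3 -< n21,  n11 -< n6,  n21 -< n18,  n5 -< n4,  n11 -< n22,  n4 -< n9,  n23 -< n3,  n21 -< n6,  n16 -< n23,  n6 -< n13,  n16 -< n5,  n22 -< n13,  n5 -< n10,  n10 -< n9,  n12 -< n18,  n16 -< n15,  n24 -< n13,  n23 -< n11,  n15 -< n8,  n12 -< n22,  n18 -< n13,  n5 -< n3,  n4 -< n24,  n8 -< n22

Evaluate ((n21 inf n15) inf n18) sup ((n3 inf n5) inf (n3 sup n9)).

n5

n21 ∧ n15 = n16
n16 ∧ n18 = n16
n3 ∧ n5 = n5
n3 ∨ n9 = n13
n5 ∧ n13 = n5
n16 ∨ n5 = n5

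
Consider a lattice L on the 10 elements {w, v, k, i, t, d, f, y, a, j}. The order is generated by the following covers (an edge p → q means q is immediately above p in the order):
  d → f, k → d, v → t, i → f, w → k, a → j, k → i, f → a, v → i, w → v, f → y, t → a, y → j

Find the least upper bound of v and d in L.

f

Common upper bounds of {v, d}: a, f, j, y.
The least among these is f.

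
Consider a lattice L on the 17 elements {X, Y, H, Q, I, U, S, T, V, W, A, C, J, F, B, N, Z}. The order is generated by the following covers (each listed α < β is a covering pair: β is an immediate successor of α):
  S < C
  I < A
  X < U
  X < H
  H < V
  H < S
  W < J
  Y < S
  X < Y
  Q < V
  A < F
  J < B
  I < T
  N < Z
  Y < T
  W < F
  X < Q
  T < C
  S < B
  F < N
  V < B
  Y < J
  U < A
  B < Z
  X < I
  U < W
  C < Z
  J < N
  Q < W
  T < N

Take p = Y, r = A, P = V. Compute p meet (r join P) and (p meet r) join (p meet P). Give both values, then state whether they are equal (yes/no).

Y; X; no

r join P = Z, so p meet (r join P) = Y meet Z = Y.
p meet r = X and p meet P = X, so (p meet r) join (p meet P) = X join X = X.
Equal: no.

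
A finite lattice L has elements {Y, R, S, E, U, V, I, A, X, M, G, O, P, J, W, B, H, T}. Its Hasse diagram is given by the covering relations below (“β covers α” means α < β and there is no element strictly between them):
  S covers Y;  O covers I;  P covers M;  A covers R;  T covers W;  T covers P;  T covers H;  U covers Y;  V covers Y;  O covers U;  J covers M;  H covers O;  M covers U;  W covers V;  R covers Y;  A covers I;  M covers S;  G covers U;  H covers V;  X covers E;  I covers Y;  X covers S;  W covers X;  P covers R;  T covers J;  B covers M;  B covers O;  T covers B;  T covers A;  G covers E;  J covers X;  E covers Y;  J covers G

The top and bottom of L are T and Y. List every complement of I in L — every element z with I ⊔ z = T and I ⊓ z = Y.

Need z with I ∨ z = T and I ∧ z = Y.
Checking each element gives: E, G, J, P, W, X.

E, G, J, P, W, X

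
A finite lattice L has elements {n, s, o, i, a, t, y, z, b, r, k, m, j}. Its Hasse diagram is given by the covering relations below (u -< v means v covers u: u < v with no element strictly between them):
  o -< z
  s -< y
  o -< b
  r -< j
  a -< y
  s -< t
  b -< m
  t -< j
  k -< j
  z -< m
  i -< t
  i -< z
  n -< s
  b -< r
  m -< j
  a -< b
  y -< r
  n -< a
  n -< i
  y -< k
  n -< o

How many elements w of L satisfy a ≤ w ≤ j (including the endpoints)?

7

The interval [a, j] = {a, b, j, k, m, r, y}, which has 7 elements.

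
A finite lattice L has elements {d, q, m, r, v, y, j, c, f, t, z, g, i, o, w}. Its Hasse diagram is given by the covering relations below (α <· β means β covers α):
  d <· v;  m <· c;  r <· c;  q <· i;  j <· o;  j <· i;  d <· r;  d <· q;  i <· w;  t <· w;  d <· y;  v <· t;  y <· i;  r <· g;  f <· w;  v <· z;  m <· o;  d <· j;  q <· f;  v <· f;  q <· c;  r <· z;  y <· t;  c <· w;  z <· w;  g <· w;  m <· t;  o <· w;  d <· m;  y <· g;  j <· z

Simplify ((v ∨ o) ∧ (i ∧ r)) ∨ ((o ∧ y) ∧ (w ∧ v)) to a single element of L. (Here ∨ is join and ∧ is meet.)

d

v ∨ o = w
i ∧ r = d
w ∧ d = d
o ∧ y = d
w ∧ v = v
d ∧ v = d
d ∨ d = d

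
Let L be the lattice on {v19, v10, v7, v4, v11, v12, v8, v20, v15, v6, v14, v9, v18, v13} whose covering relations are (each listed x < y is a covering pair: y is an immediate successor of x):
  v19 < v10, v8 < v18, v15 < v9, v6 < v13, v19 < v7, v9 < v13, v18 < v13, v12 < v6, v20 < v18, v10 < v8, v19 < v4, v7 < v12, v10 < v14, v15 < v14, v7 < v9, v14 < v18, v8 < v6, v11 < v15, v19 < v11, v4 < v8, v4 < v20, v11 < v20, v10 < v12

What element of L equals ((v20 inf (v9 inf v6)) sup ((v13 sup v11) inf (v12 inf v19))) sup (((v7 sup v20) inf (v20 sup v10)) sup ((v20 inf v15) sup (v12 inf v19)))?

v9 ∧ v6 = v7
v20 ∧ v7 = v19
v13 ∨ v11 = v13
v12 ∧ v19 = v19
v13 ∧ v19 = v19
v19 ∨ v19 = v19
v7 ∨ v20 = v13
v20 ∨ v10 = v18
v13 ∧ v18 = v18
v20 ∧ v15 = v11
v12 ∧ v19 = v19
v11 ∨ v19 = v11
v18 ∨ v11 = v18
v19 ∨ v18 = v18

v18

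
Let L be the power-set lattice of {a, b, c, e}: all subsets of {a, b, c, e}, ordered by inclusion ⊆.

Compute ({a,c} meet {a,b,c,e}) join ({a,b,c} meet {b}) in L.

{a,c} ∧ {a,b,c,e} = {a,c}
{a,b,c} ∧ {b} = {b}
{a,c} ∨ {b} = {a,b,c}

{a,b,c}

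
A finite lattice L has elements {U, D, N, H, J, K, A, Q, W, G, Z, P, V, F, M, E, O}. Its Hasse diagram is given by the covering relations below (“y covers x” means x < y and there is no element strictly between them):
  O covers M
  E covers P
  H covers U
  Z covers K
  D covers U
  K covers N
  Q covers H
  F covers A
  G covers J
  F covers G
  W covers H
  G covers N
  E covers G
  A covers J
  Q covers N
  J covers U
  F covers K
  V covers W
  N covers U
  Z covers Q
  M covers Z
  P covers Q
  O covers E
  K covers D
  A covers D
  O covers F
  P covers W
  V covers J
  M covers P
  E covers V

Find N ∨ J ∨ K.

F

Common upper bounds of {N, J, K}: F, O.
The least among these is F.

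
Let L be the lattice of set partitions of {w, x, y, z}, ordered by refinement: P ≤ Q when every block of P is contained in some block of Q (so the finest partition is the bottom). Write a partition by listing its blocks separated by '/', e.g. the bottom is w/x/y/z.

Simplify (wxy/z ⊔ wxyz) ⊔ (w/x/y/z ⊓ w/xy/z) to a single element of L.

wxyz

wxy/z ∨ wxyz = wxyz
w/x/y/z ∧ w/xy/z = w/x/y/z
wxyz ∨ w/x/y/z = wxyz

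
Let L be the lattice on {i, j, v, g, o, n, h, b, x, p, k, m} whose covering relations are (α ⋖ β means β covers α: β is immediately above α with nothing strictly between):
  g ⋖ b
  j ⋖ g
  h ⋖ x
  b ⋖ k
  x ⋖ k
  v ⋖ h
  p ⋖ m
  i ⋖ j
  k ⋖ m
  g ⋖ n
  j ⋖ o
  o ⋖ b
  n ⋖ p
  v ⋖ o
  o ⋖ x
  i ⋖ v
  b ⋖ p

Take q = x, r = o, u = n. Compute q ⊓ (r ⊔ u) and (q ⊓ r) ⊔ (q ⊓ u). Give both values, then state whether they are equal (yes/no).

r ⊔ u = p, so q ⊓ (r ⊔ u) = x ⊓ p = o.
q ⊓ r = o and q ⊓ u = j, so (q ⊓ r) ⊔ (q ⊓ u) = o ⊔ j = o.
Equal: yes.

o; o; yes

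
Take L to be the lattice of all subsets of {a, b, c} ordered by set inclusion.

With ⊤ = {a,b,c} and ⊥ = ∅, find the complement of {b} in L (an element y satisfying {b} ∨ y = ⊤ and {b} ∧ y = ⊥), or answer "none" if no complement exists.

Need y with {b} ∨ y = {a,b,c} and {b} ∧ y = ∅.
Checking each element gives: {a,c}.

{a,c}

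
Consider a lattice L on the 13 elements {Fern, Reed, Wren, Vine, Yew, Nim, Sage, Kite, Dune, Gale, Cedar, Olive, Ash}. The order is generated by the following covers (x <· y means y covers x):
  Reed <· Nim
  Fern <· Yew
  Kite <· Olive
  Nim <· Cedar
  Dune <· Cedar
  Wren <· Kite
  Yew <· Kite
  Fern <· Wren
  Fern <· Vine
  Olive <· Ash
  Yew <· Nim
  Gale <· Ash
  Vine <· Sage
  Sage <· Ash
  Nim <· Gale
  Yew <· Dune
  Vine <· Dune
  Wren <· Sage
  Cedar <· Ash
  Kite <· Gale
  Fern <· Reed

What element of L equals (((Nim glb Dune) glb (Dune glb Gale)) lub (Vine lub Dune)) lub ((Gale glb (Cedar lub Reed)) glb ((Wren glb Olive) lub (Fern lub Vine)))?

Nim ∧ Dune = Yew
Dune ∧ Gale = Yew
Yew ∧ Yew = Yew
Vine ∨ Dune = Dune
Yew ∨ Dune = Dune
Cedar ∨ Reed = Cedar
Gale ∧ Cedar = Nim
Wren ∧ Olive = Wren
Fern ∨ Vine = Vine
Wren ∨ Vine = Sage
Nim ∧ Sage = Fern
Dune ∨ Fern = Dune

Dune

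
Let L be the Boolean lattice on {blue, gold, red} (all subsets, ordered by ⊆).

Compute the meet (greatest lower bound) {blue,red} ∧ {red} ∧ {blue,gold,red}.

Under ⊆, meet is intersection: {blue,red} ∩ {red} ∩ {blue,gold,red} = {red}.

{red}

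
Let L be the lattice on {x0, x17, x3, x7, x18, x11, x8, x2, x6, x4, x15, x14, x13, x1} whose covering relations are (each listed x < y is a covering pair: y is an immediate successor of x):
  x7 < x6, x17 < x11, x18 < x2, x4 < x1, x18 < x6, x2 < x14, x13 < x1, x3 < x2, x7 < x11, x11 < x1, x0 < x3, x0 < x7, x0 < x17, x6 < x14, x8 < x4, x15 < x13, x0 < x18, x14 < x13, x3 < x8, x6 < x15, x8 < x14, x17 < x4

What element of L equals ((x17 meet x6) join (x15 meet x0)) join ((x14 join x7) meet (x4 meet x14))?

x17 ∧ x6 = x0
x15 ∧ x0 = x0
x0 ∨ x0 = x0
x14 ∨ x7 = x14
x4 ∧ x14 = x8
x14 ∧ x8 = x8
x0 ∨ x8 = x8

x8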